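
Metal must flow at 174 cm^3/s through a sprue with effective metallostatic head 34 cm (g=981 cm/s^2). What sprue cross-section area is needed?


Formula: v = sqrt(2*g*h), A = Q/v
Velocity: v = sqrt(2 * 981 * 34) = sqrt(66708) = 258.2789 cm/s
Sprue area: A = Q / v = 174 / 258.2789 = 0.6737 cm^2

Final answer: 0.6737 cm^2


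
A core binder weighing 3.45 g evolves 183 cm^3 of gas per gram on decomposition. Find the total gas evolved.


Formula: V_gas = W_binder * gas_evolution_rate
V = 3.45 g * 183 cm^3/g = 631.3500 cm^3

Final answer: 631.3500 cm^3


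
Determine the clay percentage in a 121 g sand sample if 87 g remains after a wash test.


Formula: Clay% = (W_total - W_washed) / W_total * 100
Clay mass = 121 - 87 = 34 g
Clay% = 34 / 121 * 100 = 28.0992%

Answer: 28.0992%


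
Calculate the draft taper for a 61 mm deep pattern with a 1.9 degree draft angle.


Formula: taper = depth * tan(draft_angle)
tan(1.9 deg) = 0.0331734
taper = 61 mm * 0.0331734 = 2.0236 mm


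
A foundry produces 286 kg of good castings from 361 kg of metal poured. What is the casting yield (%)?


Formula: Casting Yield = (W_good / W_total) * 100
Yield = (286 kg / 361 kg) * 100 = 79.2244%

Answer: 79.2244%


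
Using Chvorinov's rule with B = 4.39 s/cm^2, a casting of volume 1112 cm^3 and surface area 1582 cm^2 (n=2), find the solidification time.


Formula: t_s = B * (V/A)^n  (Chvorinov's rule, n=2)
Modulus M = V/A = 1112/1582 = 0.702908 cm
M^2 = 0.702908^2 = 0.494080 cm^2
t_s = 4.39 * 0.494080 = 2.1690 s


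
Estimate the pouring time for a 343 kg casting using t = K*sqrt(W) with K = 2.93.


Formula: t = K * sqrt(W)
sqrt(W) = sqrt(343) = 18.52026
t = 2.93 * 18.52026 = 54.2644 s


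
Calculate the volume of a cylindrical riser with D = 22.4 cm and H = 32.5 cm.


Formula: V = pi * (D/2)^2 * H  (cylinder volume)
Radius = D/2 = 22.4/2 = 11.2 cm
V = pi * 11.2^2 * 32.5 = 12807.6449 cm^3

Final answer: 12807.6449 cm^3


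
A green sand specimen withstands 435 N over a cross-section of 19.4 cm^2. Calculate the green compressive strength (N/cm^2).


Formula: Compressive Strength = Force / Area
Strength = 435 N / 19.4 cm^2 = 22.4227 N/cm^2

Final answer: 22.4227 N/cm^2


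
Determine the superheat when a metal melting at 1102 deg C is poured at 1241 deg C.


Formula: Superheat = T_pour - T_melt
Superheat = 1241 - 1102 = 139 deg C


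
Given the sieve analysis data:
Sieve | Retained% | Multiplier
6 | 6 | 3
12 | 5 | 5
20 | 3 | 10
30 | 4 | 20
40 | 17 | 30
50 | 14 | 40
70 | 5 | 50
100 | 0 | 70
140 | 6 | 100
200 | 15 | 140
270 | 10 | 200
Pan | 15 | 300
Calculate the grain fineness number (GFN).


Formula: GFN = sum(pct * multiplier) / sum(pct)
sum(pct * multiplier) = 10673
sum(pct) = 100
GFN = 10673 / 100 = 106.73

106.73


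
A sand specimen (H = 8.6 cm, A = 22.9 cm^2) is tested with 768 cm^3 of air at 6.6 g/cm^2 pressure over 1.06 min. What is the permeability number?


Formula: Permeability Number P = (V * H) / (p * A * t)
Numerator: V * H = 768 * 8.6 = 6604.8
Denominator: p * A * t = 6.6 * 22.9 * 1.06 = 160.2084
P = 6604.8 / 160.2084 = 41.2263

41.2263


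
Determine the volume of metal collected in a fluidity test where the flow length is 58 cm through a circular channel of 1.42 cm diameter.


Formula: V = pi * (d/2)^2 * L  (cylinder volume)
Radius = 1.42/2 = 0.71 cm
V = pi * 0.71^2 * 58 = 91.8533 cm^3

Final answer: 91.8533 cm^3


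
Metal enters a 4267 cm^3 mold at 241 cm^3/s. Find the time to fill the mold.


Formula: t_fill = V_mold / Q_flow
t = 4267 cm^3 / 241 cm^3/s = 17.7054 s

Final answer: 17.7054 s


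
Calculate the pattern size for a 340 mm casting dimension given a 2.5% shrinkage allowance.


Formula: L_pattern = L_casting * (1 + shrinkage_rate/100)
Shrinkage factor = 1 + 2.5/100 = 1.025
L_pattern = 340 mm * 1.025 = 348.5000 mm


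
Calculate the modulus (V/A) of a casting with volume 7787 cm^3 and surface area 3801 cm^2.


Formula: Casting Modulus M = V / A
M = 7787 cm^3 / 3801 cm^2 = 2.0487 cm

Final answer: 2.0487 cm


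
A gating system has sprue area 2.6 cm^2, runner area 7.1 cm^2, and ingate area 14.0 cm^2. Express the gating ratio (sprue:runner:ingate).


Sprue:Runner:Ingate = 1 : 7.1/2.6 : 14.0/2.6 = 1:2.73:5.38

Final answer: 1:2.73:5.38


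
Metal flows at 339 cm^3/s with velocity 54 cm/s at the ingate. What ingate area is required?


Formula: A_ingate = Q / v  (continuity equation)
A = 339 cm^3/s / 54 cm/s = 6.2778 cm^2


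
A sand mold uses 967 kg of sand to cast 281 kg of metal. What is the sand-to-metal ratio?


Formula: Sand-to-Metal Ratio = W_sand / W_metal
Ratio = 967 kg / 281 kg = 3.4413

3.4413


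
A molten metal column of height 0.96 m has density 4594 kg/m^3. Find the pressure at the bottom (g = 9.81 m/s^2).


Formula: P = rho * g * h
rho * g = 4594 * 9.81 = 45067.14 N/m^3
P = 45067.14 * 0.96 = 43264.4544 Pa

Answer: 43264.4544 Pa


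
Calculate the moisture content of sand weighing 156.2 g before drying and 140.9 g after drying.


Formula: MC = (W_wet - W_dry) / W_wet * 100
Water mass = 156.2 - 140.9 = 15.3 g
MC = 15.3 / 156.2 * 100 = 9.7951%


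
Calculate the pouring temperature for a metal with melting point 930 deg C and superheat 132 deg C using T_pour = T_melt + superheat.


Formula: T_pour = T_melt + Superheat
T_pour = 930 + 132 = 1062 deg C

1062 deg C


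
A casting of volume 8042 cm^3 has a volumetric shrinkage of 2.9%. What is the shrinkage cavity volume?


Formula: V_shrink = V_casting * shrinkage_pct / 100
V_shrink = 8042 cm^3 * 2.9 / 100 = 233.2180 cm^3

Answer: 233.2180 cm^3


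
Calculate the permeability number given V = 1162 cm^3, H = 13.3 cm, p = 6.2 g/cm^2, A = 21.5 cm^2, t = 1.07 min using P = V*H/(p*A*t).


Formula: Permeability Number P = (V * H) / (p * A * t)
Numerator: V * H = 1162 * 13.3 = 15454.6
Denominator: p * A * t = 6.2 * 21.5 * 1.07 = 142.631
P = 15454.6 / 142.631 = 108.3537

108.3537


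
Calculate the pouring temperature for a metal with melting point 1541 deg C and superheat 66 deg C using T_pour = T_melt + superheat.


Formula: T_pour = T_melt + Superheat
T_pour = 1541 + 66 = 1607 deg C


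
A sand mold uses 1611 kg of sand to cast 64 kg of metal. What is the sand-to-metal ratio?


Formula: Sand-to-Metal Ratio = W_sand / W_metal
Ratio = 1611 kg / 64 kg = 25.1719


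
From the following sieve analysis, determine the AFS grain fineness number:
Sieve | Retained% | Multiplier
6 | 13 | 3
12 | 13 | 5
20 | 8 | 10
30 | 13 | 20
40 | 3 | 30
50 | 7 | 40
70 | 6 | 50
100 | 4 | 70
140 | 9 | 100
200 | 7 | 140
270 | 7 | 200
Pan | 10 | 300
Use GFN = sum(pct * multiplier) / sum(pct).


Formula: GFN = sum(pct * multiplier) / sum(pct)
sum(pct * multiplier) = 7674
sum(pct) = 100
GFN = 7674 / 100 = 76.74

Final answer: 76.74


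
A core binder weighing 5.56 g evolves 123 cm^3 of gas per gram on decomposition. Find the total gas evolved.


Formula: V_gas = W_binder * gas_evolution_rate
V = 5.56 g * 123 cm^3/g = 683.8800 cm^3

683.8800 cm^3


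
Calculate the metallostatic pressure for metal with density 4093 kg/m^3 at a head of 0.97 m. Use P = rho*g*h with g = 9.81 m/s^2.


Formula: P = rho * g * h
rho * g = 4093 * 9.81 = 40152.33 N/m^3
P = 40152.33 * 0.97 = 38947.7601 Pa

Answer: 38947.7601 Pa


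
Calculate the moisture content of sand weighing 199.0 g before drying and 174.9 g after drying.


Formula: MC = (W_wet - W_dry) / W_wet * 100
Water mass = 199.0 - 174.9 = 24.1 g
MC = 24.1 / 199.0 * 100 = 12.1106%

Final answer: 12.1106%


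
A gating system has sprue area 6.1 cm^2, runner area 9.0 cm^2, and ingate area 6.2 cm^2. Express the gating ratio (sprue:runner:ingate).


Sprue:Runner:Ingate = 1 : 9.0/6.1 : 6.2/6.1 = 1:1.48:1.02

Final answer: 1:1.48:1.02


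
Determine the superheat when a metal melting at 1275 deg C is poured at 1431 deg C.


Formula: Superheat = T_pour - T_melt
Superheat = 1431 - 1275 = 156 deg C

156 deg C


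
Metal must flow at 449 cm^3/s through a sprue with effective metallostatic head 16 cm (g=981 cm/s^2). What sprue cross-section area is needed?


Formula: v = sqrt(2*g*h), A = Q/v
Velocity: v = sqrt(2 * 981 * 16) = sqrt(31392) = 177.1779 cm/s
Sprue area: A = Q / v = 449 / 177.1779 = 2.5342 cm^2

Final answer: 2.5342 cm^2


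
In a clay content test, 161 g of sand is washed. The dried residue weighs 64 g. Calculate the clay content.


Formula: Clay% = (W_total - W_washed) / W_total * 100
Clay mass = 161 - 64 = 97 g
Clay% = 97 / 161 * 100 = 60.2484%

Answer: 60.2484%


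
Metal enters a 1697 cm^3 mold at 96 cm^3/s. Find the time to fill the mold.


Formula: t_fill = V_mold / Q_flow
t = 1697 cm^3 / 96 cm^3/s = 17.6771 s

Final answer: 17.6771 s


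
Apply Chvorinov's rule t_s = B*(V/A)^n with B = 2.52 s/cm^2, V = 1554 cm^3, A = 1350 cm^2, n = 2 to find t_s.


Formula: t_s = B * (V/A)^n  (Chvorinov's rule, n=2)
Modulus M = V/A = 1554/1350 = 1.151111 cm
M^2 = 1.151111^2 = 1.325057 cm^2
t_s = 2.52 * 1.325057 = 3.3391 s

Answer: 3.3391 s


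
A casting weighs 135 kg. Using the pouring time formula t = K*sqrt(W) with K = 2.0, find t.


Formula: t = K * sqrt(W)
sqrt(W) = sqrt(135) = 11.61895
t = 2.0 * 11.61895 = 23.2379 s

23.2379 s


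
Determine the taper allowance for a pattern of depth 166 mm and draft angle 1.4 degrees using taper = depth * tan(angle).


Formula: taper = depth * tan(draft_angle)
tan(1.4 deg) = 0.0244395
taper = 166 mm * 0.0244395 = 4.0570 mm

Final answer: 4.0570 mm


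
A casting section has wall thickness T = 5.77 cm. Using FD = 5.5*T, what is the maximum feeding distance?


Formula: FD = 5.5 * T  (riser feeding-distance rule)
FD = 5.5 * 5.77 cm = 31.7350 cm

31.7350 cm


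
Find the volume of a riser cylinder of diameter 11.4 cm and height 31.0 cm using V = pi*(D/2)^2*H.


Formula: V = pi * (D/2)^2 * H  (cylinder volume)
Radius = D/2 = 11.4/2 = 5.7 cm
V = pi * 5.7^2 * 31.0 = 3164.1807 cm^3


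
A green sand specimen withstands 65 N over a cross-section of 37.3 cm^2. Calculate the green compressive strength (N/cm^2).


Formula: Compressive Strength = Force / Area
Strength = 65 N / 37.3 cm^2 = 1.7426 N/cm^2

1.7426 N/cm^2


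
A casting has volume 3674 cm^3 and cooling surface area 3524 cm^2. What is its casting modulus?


Formula: Casting Modulus M = V / A
M = 3674 cm^3 / 3524 cm^2 = 1.0426 cm

1.0426 cm


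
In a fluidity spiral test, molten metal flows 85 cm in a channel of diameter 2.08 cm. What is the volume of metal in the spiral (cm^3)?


Formula: V = pi * (d/2)^2 * L  (cylinder volume)
Radius = 2.08/2 = 1.04 cm
V = pi * 1.04^2 * 85 = 288.8255 cm^3

Final answer: 288.8255 cm^3


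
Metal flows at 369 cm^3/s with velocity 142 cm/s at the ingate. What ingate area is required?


Formula: A_ingate = Q / v  (continuity equation)
A = 369 cm^3/s / 142 cm/s = 2.5986 cm^2

2.5986 cm^2


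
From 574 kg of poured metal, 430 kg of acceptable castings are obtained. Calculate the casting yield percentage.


Formula: Casting Yield = (W_good / W_total) * 100
Yield = (430 kg / 574 kg) * 100 = 74.9129%

Final answer: 74.9129%


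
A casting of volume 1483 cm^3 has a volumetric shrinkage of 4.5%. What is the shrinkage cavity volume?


Formula: V_shrink = V_casting * shrinkage_pct / 100
V_shrink = 1483 cm^3 * 4.5 / 100 = 66.7350 cm^3


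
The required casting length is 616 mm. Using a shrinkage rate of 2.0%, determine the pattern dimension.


Formula: L_pattern = L_casting * (1 + shrinkage_rate/100)
Shrinkage factor = 1 + 2.0/100 = 1.02
L_pattern = 616 mm * 1.02 = 628.3200 mm

628.3200 mm


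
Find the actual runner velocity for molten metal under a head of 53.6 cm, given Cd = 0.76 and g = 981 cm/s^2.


Formula: v = Cd * sqrt(2 * g * h)  (Torricelli with discharge coefficient)
2*g*h = 2 * 981 * 53.6 = 105163.2 cm^2/s^2
sqrt(105163.2) = 324.28876 cm/s
v = 0.76 * 324.28876 = 246.4595 cm/s

246.4595 cm/s


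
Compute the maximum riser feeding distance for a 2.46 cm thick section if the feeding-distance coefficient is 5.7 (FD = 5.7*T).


Formula: FD = 5.7 * T  (riser feeding-distance rule)
FD = 5.7 * 2.46 cm = 14.0220 cm


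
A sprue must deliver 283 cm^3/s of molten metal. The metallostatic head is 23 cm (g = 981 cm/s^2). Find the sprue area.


Formula: v = sqrt(2*g*h), A = Q/v
Velocity: v = sqrt(2 * 981 * 23) = sqrt(45126) = 212.4288 cm/s
Sprue area: A = Q / v = 283 / 212.4288 = 1.3322 cm^2

1.3322 cm^2


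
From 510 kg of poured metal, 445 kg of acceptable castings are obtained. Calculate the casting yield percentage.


Formula: Casting Yield = (W_good / W_total) * 100
Yield = (445 kg / 510 kg) * 100 = 87.2549%


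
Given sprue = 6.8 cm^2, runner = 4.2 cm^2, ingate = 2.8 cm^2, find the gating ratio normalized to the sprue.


Sprue:Runner:Ingate = 1 : 4.2/6.8 : 2.8/6.8 = 1:0.62:0.41

1:0.62:0.41


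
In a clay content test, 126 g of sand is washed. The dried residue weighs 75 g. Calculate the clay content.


Formula: Clay% = (W_total - W_washed) / W_total * 100
Clay mass = 126 - 75 = 51 g
Clay% = 51 / 126 * 100 = 40.4762%

Final answer: 40.4762%


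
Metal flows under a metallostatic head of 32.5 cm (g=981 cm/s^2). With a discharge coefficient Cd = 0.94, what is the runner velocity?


Formula: v = Cd * sqrt(2 * g * h)  (Torricelli with discharge coefficient)
2*g*h = 2 * 981 * 32.5 = 63765.0 cm^2/s^2
sqrt(63765.0) = 252.51733 cm/s
v = 0.94 * 252.51733 = 237.3663 cm/s


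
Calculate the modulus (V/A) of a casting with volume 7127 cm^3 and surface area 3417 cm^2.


Formula: Casting Modulus M = V / A
M = 7127 cm^3 / 3417 cm^2 = 2.0857 cm

Final answer: 2.0857 cm


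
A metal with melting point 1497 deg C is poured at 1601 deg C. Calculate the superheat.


Formula: Superheat = T_pour - T_melt
Superheat = 1601 - 1497 = 104 deg C

Final answer: 104 deg C


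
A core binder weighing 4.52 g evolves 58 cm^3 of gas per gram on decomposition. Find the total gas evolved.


Formula: V_gas = W_binder * gas_evolution_rate
V = 4.52 g * 58 cm^3/g = 262.1600 cm^3

262.1600 cm^3


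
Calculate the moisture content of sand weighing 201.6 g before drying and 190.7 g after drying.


Formula: MC = (W_wet - W_dry) / W_wet * 100
Water mass = 201.6 - 190.7 = 10.9 g
MC = 10.9 / 201.6 * 100 = 5.4067%

Answer: 5.4067%


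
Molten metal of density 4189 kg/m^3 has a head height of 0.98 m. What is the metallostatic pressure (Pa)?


Formula: P = rho * g * h
rho * g = 4189 * 9.81 = 41094.09 N/m^3
P = 41094.09 * 0.98 = 40272.2082 Pa

Answer: 40272.2082 Pa


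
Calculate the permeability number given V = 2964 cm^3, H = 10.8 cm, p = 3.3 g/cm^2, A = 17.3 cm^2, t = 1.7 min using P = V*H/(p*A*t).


Formula: Permeability Number P = (V * H) / (p * A * t)
Numerator: V * H = 2964 * 10.8 = 32011.2
Denominator: p * A * t = 3.3 * 17.3 * 1.7 = 97.053
P = 32011.2 / 97.053 = 329.8322

329.8322


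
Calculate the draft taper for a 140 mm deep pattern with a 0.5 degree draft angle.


Formula: taper = depth * tan(draft_angle)
tan(0.5 deg) = 0.0087269
taper = 140 mm * 0.0087269 = 1.2218 mm

Final answer: 1.2218 mm


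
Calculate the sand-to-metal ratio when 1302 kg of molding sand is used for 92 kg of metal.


Formula: Sand-to-Metal Ratio = W_sand / W_metal
Ratio = 1302 kg / 92 kg = 14.1522


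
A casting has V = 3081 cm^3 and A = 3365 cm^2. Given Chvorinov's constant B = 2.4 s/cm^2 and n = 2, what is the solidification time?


Formula: t_s = B * (V/A)^n  (Chvorinov's rule, n=2)
Modulus M = V/A = 3081/3365 = 0.915602 cm
M^2 = 0.915602^2 = 0.838327 cm^2
t_s = 2.4 * 0.838327 = 2.0120 s


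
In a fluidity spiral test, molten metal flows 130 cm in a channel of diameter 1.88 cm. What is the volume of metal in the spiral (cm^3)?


Formula: V = pi * (d/2)^2 * L  (cylinder volume)
Radius = 1.88/2 = 0.94 cm
V = pi * 0.94^2 * 130 = 360.8685 cm^3

Final answer: 360.8685 cm^3


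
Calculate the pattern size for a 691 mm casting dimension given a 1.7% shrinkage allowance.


Formula: L_pattern = L_casting * (1 + shrinkage_rate/100)
Shrinkage factor = 1 + 1.7/100 = 1.017
L_pattern = 691 mm * 1.017 = 702.7470 mm

Final answer: 702.7470 mm


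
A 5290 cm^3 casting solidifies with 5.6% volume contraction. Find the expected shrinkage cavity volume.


Formula: V_shrink = V_casting * shrinkage_pct / 100
V_shrink = 5290 cm^3 * 5.6 / 100 = 296.2400 cm^3

Final answer: 296.2400 cm^3


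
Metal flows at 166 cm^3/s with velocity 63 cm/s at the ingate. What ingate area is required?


Formula: A_ingate = Q / v  (continuity equation)
A = 166 cm^3/s / 63 cm/s = 2.6349 cm^2

2.6349 cm^2


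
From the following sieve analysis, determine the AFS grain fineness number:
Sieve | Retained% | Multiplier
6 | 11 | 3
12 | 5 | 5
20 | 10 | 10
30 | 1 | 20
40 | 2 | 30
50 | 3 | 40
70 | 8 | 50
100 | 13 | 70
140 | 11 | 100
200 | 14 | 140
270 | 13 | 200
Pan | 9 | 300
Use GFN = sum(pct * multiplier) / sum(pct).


Formula: GFN = sum(pct * multiplier) / sum(pct)
sum(pct * multiplier) = 10028
sum(pct) = 100
GFN = 10028 / 100 = 100.28

100.28


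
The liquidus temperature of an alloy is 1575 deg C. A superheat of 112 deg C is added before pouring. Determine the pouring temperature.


Formula: T_pour = T_melt + Superheat
T_pour = 1575 + 112 = 1687 deg C

1687 deg C


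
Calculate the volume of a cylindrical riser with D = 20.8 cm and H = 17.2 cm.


Formula: V = pi * (D/2)^2 * H  (cylinder volume)
Radius = D/2 = 20.8/2 = 10.4 cm
V = pi * 10.4^2 * 17.2 = 5844.4682 cm^3

Answer: 5844.4682 cm^3


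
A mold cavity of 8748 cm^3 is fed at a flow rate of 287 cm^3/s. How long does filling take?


Formula: t_fill = V_mold / Q_flow
t = 8748 cm^3 / 287 cm^3/s = 30.4808 s

Final answer: 30.4808 s


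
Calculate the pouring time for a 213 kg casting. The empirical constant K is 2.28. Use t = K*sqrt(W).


Formula: t = K * sqrt(W)
sqrt(W) = sqrt(213) = 14.59452
t = 2.28 * 14.59452 = 33.2755 s

Final answer: 33.2755 s


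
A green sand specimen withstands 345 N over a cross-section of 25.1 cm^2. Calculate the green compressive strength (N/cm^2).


Formula: Compressive Strength = Force / Area
Strength = 345 N / 25.1 cm^2 = 13.7450 N/cm^2


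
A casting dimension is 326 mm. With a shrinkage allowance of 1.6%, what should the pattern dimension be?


Formula: L_pattern = L_casting * (1 + shrinkage_rate/100)
Shrinkage factor = 1 + 1.6/100 = 1.016
L_pattern = 326 mm * 1.016 = 331.2160 mm

Answer: 331.2160 mm


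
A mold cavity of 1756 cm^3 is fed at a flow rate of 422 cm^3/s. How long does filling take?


Formula: t_fill = V_mold / Q_flow
t = 1756 cm^3 / 422 cm^3/s = 4.1611 s

4.1611 s


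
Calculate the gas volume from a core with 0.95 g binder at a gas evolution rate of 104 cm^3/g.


Formula: V_gas = W_binder * gas_evolution_rate
V = 0.95 g * 104 cm^3/g = 98.8000 cm^3

Final answer: 98.8000 cm^3


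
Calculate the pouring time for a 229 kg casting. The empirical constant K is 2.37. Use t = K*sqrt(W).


Formula: t = K * sqrt(W)
sqrt(W) = sqrt(229) = 15.13275
t = 2.37 * 15.13275 = 35.8646 s

35.8646 s


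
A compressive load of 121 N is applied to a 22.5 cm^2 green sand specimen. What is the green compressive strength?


Formula: Compressive Strength = Force / Area
Strength = 121 N / 22.5 cm^2 = 5.3778 N/cm^2


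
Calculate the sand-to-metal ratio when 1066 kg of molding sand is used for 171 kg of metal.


Formula: Sand-to-Metal Ratio = W_sand / W_metal
Ratio = 1066 kg / 171 kg = 6.2339


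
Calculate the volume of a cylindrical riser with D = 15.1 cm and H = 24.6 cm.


Formula: V = pi * (D/2)^2 * H  (cylinder volume)
Radius = D/2 = 15.1/2 = 7.55 cm
V = pi * 7.55^2 * 24.6 = 4405.3344 cm^3

Answer: 4405.3344 cm^3


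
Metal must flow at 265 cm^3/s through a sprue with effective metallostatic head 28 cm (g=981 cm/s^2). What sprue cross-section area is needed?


Formula: v = sqrt(2*g*h), A = Q/v
Velocity: v = sqrt(2 * 981 * 28) = sqrt(54936) = 234.3843 cm/s
Sprue area: A = Q / v = 265 / 234.3843 = 1.1306 cm^2

Answer: 1.1306 cm^2


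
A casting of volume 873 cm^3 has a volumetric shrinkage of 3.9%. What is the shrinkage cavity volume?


Formula: V_shrink = V_casting * shrinkage_pct / 100
V_shrink = 873 cm^3 * 3.9 / 100 = 34.0470 cm^3

Answer: 34.0470 cm^3


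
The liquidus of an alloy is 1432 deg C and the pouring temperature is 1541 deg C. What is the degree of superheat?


Formula: Superheat = T_pour - T_melt
Superheat = 1541 - 1432 = 109 deg C

109 deg C


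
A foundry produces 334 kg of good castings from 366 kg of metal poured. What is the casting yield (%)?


Formula: Casting Yield = (W_good / W_total) * 100
Yield = (334 kg / 366 kg) * 100 = 91.2568%

Final answer: 91.2568%


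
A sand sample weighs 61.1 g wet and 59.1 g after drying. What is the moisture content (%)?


Formula: MC = (W_wet - W_dry) / W_wet * 100
Water mass = 61.1 - 59.1 = 2.0 g
MC = 2.0 / 61.1 * 100 = 3.2733%

3.2733%


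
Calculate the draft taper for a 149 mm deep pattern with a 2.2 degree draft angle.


Formula: taper = depth * tan(draft_angle)
tan(2.2 deg) = 0.0384161
taper = 149 mm * 0.0384161 = 5.7240 mm

5.7240 mm


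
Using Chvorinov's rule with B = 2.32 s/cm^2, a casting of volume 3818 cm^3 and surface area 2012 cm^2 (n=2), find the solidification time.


Formula: t_s = B * (V/A)^n  (Chvorinov's rule, n=2)
Modulus M = V/A = 3818/2012 = 1.897614 cm
M^2 = 1.897614^2 = 3.600939 cm^2
t_s = 2.32 * 3.600939 = 8.3542 s

Answer: 8.3542 s


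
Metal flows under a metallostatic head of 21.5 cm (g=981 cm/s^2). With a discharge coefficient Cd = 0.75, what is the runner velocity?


Formula: v = Cd * sqrt(2 * g * h)  (Torricelli with discharge coefficient)
2*g*h = 2 * 981 * 21.5 = 42183.0 cm^2/s^2
sqrt(42183.0) = 205.38500 cm/s
v = 0.75 * 205.38500 = 154.0388 cm/s

Final answer: 154.0388 cm/s


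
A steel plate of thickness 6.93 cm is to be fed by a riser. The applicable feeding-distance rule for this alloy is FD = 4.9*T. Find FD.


Formula: FD = 4.9 * T  (riser feeding-distance rule)
FD = 4.9 * 6.93 cm = 33.9570 cm

Answer: 33.9570 cm


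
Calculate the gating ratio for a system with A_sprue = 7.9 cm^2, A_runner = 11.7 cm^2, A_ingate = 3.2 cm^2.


Sprue:Runner:Ingate = 1 : 11.7/7.9 : 3.2/7.9 = 1:1.48:0.41

Final answer: 1:1.48:0.41


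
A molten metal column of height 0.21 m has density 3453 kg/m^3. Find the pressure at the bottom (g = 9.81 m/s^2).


Formula: P = rho * g * h
rho * g = 3453 * 9.81 = 33873.93 N/m^3
P = 33873.93 * 0.21 = 7113.5253 Pa

Final answer: 7113.5253 Pa


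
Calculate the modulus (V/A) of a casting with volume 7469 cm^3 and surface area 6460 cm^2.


Formula: Casting Modulus M = V / A
M = 7469 cm^3 / 6460 cm^2 = 1.1562 cm

Final answer: 1.1562 cm


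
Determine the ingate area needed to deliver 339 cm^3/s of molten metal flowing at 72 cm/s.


Formula: A_ingate = Q / v  (continuity equation)
A = 339 cm^3/s / 72 cm/s = 4.7083 cm^2

Final answer: 4.7083 cm^2


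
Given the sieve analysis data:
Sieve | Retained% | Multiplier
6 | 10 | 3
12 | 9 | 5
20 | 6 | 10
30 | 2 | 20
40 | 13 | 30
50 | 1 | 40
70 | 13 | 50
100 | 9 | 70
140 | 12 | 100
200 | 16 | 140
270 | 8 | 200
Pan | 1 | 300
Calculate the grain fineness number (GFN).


Formula: GFN = sum(pct * multiplier) / sum(pct)
sum(pct * multiplier) = 7225
sum(pct) = 100
GFN = 7225 / 100 = 72.25


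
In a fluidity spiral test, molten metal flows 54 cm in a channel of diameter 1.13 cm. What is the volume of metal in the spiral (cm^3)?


Formula: V = pi * (d/2)^2 * L  (cylinder volume)
Radius = 1.13/2 = 0.565 cm
V = pi * 0.565^2 * 54 = 54.1552 cm^3

54.1552 cm^3


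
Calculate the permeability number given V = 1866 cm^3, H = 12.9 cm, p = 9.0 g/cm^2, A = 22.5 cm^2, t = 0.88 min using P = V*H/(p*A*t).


Formula: Permeability Number P = (V * H) / (p * A * t)
Numerator: V * H = 1866 * 12.9 = 24071.4
Denominator: p * A * t = 9.0 * 22.5 * 0.88 = 178.2
P = 24071.4 / 178.2 = 135.0808

Final answer: 135.0808


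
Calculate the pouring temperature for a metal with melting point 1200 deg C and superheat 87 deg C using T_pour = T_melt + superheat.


Formula: T_pour = T_melt + Superheat
T_pour = 1200 + 87 = 1287 deg C

Final answer: 1287 deg C


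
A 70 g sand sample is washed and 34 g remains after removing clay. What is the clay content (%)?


Formula: Clay% = (W_total - W_washed) / W_total * 100
Clay mass = 70 - 34 = 36 g
Clay% = 36 / 70 * 100 = 51.4286%

51.4286%


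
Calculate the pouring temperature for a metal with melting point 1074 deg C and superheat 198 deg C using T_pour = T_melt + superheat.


Formula: T_pour = T_melt + Superheat
T_pour = 1074 + 198 = 1272 deg C


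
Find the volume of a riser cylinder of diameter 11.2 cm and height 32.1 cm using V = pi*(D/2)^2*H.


Formula: V = pi * (D/2)^2 * H  (cylinder volume)
Radius = D/2 = 11.2/2 = 5.6 cm
V = pi * 5.6^2 * 32.1 = 3162.5031 cm^3

Final answer: 3162.5031 cm^3


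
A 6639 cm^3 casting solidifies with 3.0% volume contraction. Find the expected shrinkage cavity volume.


Formula: V_shrink = V_casting * shrinkage_pct / 100
V_shrink = 6639 cm^3 * 3.0 / 100 = 199.1700 cm^3

Answer: 199.1700 cm^3


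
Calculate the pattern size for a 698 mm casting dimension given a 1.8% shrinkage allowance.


Formula: L_pattern = L_casting * (1 + shrinkage_rate/100)
Shrinkage factor = 1 + 1.8/100 = 1.018
L_pattern = 698 mm * 1.018 = 710.5640 mm

Final answer: 710.5640 mm


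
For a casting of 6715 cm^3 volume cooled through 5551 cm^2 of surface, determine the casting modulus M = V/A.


Formula: Casting Modulus M = V / A
M = 6715 cm^3 / 5551 cm^2 = 1.2097 cm

Final answer: 1.2097 cm


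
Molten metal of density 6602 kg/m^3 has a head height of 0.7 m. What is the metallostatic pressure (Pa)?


Formula: P = rho * g * h
rho * g = 6602 * 9.81 = 64765.62 N/m^3
P = 64765.62 * 0.7 = 45335.9340 Pa

Answer: 45335.9340 Pa


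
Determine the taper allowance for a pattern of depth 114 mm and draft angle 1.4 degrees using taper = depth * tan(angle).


Formula: taper = depth * tan(draft_angle)
tan(1.4 deg) = 0.0244395
taper = 114 mm * 0.0244395 = 2.7861 mm

Answer: 2.7861 mm


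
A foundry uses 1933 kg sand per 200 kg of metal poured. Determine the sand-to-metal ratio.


Formula: Sand-to-Metal Ratio = W_sand / W_metal
Ratio = 1933 kg / 200 kg = 9.6650

9.6650


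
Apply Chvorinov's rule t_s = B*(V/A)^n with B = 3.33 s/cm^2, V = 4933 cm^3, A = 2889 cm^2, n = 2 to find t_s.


Formula: t_s = B * (V/A)^n  (Chvorinov's rule, n=2)
Modulus M = V/A = 4933/2889 = 1.707511 cm
M^2 = 1.707511^2 = 2.915594 cm^2
t_s = 3.33 * 2.915594 = 9.7089 s


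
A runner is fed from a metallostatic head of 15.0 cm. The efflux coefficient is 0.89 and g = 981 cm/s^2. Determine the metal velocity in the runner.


Formula: v = Cd * sqrt(2 * g * h)  (Torricelli with discharge coefficient)
2*g*h = 2 * 981 * 15.0 = 29430.0 cm^2/s^2
sqrt(29430.0) = 171.55174 cm/s
v = 0.89 * 171.55174 = 152.6810 cm/s

152.6810 cm/s


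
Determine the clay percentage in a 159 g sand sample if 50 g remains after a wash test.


Formula: Clay% = (W_total - W_washed) / W_total * 100
Clay mass = 159 - 50 = 109 g
Clay% = 109 / 159 * 100 = 68.5535%

Answer: 68.5535%


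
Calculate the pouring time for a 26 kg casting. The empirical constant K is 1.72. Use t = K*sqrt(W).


Formula: t = K * sqrt(W)
sqrt(W) = sqrt(26) = 5.09902
t = 1.72 * 5.09902 = 8.7703 s

Answer: 8.7703 s


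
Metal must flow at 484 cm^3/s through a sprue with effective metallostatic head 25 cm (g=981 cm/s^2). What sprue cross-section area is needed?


Formula: v = sqrt(2*g*h), A = Q/v
Velocity: v = sqrt(2 * 981 * 25) = sqrt(49050) = 221.4723 cm/s
Sprue area: A = Q / v = 484 / 221.4723 = 2.1854 cm^2


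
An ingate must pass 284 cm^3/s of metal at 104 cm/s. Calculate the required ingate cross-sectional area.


Formula: A_ingate = Q / v  (continuity equation)
A = 284 cm^3/s / 104 cm/s = 2.7308 cm^2


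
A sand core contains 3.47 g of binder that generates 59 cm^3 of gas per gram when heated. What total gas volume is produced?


Formula: V_gas = W_binder * gas_evolution_rate
V = 3.47 g * 59 cm^3/g = 204.7300 cm^3

Final answer: 204.7300 cm^3


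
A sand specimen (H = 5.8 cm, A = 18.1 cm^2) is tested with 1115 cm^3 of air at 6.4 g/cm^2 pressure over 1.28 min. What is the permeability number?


Formula: Permeability Number P = (V * H) / (p * A * t)
Numerator: V * H = 1115 * 5.8 = 6467.0
Denominator: p * A * t = 6.4 * 18.1 * 1.28 = 148.2752
P = 6467.0 / 148.2752 = 43.6148

43.6148


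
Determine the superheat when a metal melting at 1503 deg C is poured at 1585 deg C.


Formula: Superheat = T_pour - T_melt
Superheat = 1585 - 1503 = 82 deg C

82 deg C


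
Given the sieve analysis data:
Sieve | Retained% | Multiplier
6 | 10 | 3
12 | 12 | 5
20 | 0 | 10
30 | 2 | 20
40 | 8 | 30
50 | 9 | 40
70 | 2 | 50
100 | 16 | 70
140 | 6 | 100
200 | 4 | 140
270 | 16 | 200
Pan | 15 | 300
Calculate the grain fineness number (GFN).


Formula: GFN = sum(pct * multiplier) / sum(pct)
sum(pct * multiplier) = 10810
sum(pct) = 100
GFN = 10810 / 100 = 108.10

Answer: 108.10


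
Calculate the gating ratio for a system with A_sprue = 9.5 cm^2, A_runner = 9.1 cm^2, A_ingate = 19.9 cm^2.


Sprue:Runner:Ingate = 1 : 9.1/9.5 : 19.9/9.5 = 1:0.96:2.09

1:0.96:2.09


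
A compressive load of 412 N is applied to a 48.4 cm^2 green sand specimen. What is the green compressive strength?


Formula: Compressive Strength = Force / Area
Strength = 412 N / 48.4 cm^2 = 8.5124 N/cm^2

8.5124 N/cm^2


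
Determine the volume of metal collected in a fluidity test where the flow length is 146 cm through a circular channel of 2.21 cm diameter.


Formula: V = pi * (d/2)^2 * L  (cylinder volume)
Radius = 2.21/2 = 1.105 cm
V = pi * 1.105^2 * 146 = 560.0506 cm^3

Final answer: 560.0506 cm^3


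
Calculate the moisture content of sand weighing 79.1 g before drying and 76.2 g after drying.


Formula: MC = (W_wet - W_dry) / W_wet * 100
Water mass = 79.1 - 76.2 = 2.9 g
MC = 2.9 / 79.1 * 100 = 3.6662%


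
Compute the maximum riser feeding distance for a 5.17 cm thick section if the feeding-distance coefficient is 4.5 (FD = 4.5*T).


Formula: FD = 4.5 * T  (riser feeding-distance rule)
FD = 4.5 * 5.17 cm = 23.2650 cm

23.2650 cm


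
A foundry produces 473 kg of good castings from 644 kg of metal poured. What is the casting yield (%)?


Formula: Casting Yield = (W_good / W_total) * 100
Yield = (473 kg / 644 kg) * 100 = 73.4472%

Final answer: 73.4472%


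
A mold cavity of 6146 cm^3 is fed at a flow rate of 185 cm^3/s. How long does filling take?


Formula: t_fill = V_mold / Q_flow
t = 6146 cm^3 / 185 cm^3/s = 33.2216 s

Final answer: 33.2216 s


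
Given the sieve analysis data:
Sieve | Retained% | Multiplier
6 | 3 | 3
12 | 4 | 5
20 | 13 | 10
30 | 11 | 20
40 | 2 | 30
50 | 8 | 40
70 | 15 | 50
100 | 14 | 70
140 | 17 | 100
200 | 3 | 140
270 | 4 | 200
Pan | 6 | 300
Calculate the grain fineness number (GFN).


Formula: GFN = sum(pct * multiplier) / sum(pct)
sum(pct * multiplier) = 7209
sum(pct) = 100
GFN = 7209 / 100 = 72.09

Answer: 72.09


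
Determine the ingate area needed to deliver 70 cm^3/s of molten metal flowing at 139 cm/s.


Formula: A_ingate = Q / v  (continuity equation)
A = 70 cm^3/s / 139 cm/s = 0.5036 cm^2

Answer: 0.5036 cm^2


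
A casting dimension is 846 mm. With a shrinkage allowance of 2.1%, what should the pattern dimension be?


Formula: L_pattern = L_casting * (1 + shrinkage_rate/100)
Shrinkage factor = 1 + 2.1/100 = 1.021
L_pattern = 846 mm * 1.021 = 863.7660 mm

Answer: 863.7660 mm


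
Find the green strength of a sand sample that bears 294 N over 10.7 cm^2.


Formula: Compressive Strength = Force / Area
Strength = 294 N / 10.7 cm^2 = 27.4766 N/cm^2

27.4766 N/cm^2


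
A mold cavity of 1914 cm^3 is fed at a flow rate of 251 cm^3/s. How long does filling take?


Formula: t_fill = V_mold / Q_flow
t = 1914 cm^3 / 251 cm^3/s = 7.6255 s

Answer: 7.6255 s


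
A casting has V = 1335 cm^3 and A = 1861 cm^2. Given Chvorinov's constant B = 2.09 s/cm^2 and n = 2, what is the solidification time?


Formula: t_s = B * (V/A)^n  (Chvorinov's rule, n=2)
Modulus M = V/A = 1335/1861 = 0.717356 cm
M^2 = 0.717356^2 = 0.514600 cm^2
t_s = 2.09 * 0.514600 = 1.0755 s


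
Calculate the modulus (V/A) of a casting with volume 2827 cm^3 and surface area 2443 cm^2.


Formula: Casting Modulus M = V / A
M = 2827 cm^3 / 2443 cm^2 = 1.1572 cm

1.1572 cm


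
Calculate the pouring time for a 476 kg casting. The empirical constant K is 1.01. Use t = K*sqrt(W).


Formula: t = K * sqrt(W)
sqrt(W) = sqrt(476) = 21.81742
t = 1.01 * 21.81742 = 22.0356 s

22.0356 s


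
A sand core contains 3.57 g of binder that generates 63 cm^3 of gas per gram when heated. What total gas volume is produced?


Formula: V_gas = W_binder * gas_evolution_rate
V = 3.57 g * 63 cm^3/g = 224.9100 cm^3


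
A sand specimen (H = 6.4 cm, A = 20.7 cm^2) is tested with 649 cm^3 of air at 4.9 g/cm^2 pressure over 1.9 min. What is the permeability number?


Formula: Permeability Number P = (V * H) / (p * A * t)
Numerator: V * H = 649 * 6.4 = 4153.6
Denominator: p * A * t = 4.9 * 20.7 * 1.9 = 192.717
P = 4153.6 / 192.717 = 21.5528


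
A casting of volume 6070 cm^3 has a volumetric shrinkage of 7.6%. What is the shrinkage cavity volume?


Formula: V_shrink = V_casting * shrinkage_pct / 100
V_shrink = 6070 cm^3 * 7.6 / 100 = 461.3200 cm^3

461.3200 cm^3


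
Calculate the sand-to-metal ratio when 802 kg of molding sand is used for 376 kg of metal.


Formula: Sand-to-Metal Ratio = W_sand / W_metal
Ratio = 802 kg / 376 kg = 2.1330

2.1330


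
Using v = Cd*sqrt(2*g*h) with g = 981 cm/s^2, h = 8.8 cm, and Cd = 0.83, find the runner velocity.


Formula: v = Cd * sqrt(2 * g * h)  (Torricelli with discharge coefficient)
2*g*h = 2 * 981 * 8.8 = 17265.6 cm^2/s^2
sqrt(17265.6) = 131.39863 cm/s
v = 0.83 * 131.39863 = 109.0609 cm/s

Final answer: 109.0609 cm/s


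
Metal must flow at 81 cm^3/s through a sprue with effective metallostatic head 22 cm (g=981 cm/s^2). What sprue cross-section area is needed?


Formula: v = sqrt(2*g*h), A = Q/v
Velocity: v = sqrt(2 * 981 * 22) = sqrt(43164) = 207.7595 cm/s
Sprue area: A = Q / v = 81 / 207.7595 = 0.3899 cm^2


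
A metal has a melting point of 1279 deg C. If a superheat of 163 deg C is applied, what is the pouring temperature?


Formula: T_pour = T_melt + Superheat
T_pour = 1279 + 163 = 1442 deg C

1442 deg C


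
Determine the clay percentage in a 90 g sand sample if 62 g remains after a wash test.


Formula: Clay% = (W_total - W_washed) / W_total * 100
Clay mass = 90 - 62 = 28 g
Clay% = 28 / 90 * 100 = 31.1111%


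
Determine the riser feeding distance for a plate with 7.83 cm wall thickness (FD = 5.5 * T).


Formula: FD = 5.5 * T  (riser feeding-distance rule)
FD = 5.5 * 7.83 cm = 43.0650 cm

Answer: 43.0650 cm


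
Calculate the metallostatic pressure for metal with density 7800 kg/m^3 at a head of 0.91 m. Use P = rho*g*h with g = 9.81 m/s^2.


Formula: P = rho * g * h
rho * g = 7800 * 9.81 = 76518.0 N/m^3
P = 76518.0 * 0.91 = 69631.3800 Pa


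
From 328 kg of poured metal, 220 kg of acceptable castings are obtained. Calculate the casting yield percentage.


Formula: Casting Yield = (W_good / W_total) * 100
Yield = (220 kg / 328 kg) * 100 = 67.0732%


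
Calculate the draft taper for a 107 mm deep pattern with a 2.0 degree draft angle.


Formula: taper = depth * tan(draft_angle)
tan(2.0 deg) = 0.0349208
taper = 107 mm * 0.0349208 = 3.7365 mm

Answer: 3.7365 mm


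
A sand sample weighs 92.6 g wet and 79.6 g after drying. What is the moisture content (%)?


Formula: MC = (W_wet - W_dry) / W_wet * 100
Water mass = 92.6 - 79.6 = 13.0 g
MC = 13.0 / 92.6 * 100 = 14.0389%


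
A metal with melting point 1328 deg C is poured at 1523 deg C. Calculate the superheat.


Formula: Superheat = T_pour - T_melt
Superheat = 1523 - 1328 = 195 deg C

195 deg C


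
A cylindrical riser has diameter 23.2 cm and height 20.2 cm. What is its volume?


Formula: V = pi * (D/2)^2 * H  (cylinder volume)
Radius = D/2 = 23.2/2 = 11.6 cm
V = pi * 11.6^2 * 20.2 = 8539.2007 cm^3

Answer: 8539.2007 cm^3


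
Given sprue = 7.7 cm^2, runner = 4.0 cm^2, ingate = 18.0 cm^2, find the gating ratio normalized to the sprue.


Sprue:Runner:Ingate = 1 : 4.0/7.7 : 18.0/7.7 = 1:0.52:2.34

1:0.52:2.34


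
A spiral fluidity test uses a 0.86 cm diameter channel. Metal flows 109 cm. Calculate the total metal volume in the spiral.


Formula: V = pi * (d/2)^2 * L  (cylinder volume)
Radius = 0.86/2 = 0.43 cm
V = pi * 0.43^2 * 109 = 63.3160 cm^3

Answer: 63.3160 cm^3


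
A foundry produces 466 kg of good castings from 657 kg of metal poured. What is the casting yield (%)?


Formula: Casting Yield = (W_good / W_total) * 100
Yield = (466 kg / 657 kg) * 100 = 70.9285%

70.9285%


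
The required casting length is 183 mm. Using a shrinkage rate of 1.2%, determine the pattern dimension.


Formula: L_pattern = L_casting * (1 + shrinkage_rate/100)
Shrinkage factor = 1 + 1.2/100 = 1.012
L_pattern = 183 mm * 1.012 = 185.1960 mm

Answer: 185.1960 mm


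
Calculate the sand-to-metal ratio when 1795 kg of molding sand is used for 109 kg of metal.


Formula: Sand-to-Metal Ratio = W_sand / W_metal
Ratio = 1795 kg / 109 kg = 16.4679

Final answer: 16.4679


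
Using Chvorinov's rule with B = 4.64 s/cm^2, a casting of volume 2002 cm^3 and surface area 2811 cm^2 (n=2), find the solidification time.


Formula: t_s = B * (V/A)^n  (Chvorinov's rule, n=2)
Modulus M = V/A = 2002/2811 = 0.712202 cm
M^2 = 0.712202^2 = 0.507232 cm^2
t_s = 4.64 * 0.507232 = 2.3536 s

Answer: 2.3536 s


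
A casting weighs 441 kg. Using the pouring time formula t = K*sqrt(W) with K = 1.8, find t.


Formula: t = K * sqrt(W)
sqrt(W) = sqrt(441) = 21.00000
t = 1.8 * 21.00000 = 37.8000 s

Final answer: 37.8000 s


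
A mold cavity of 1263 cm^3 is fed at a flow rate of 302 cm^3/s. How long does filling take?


Formula: t_fill = V_mold / Q_flow
t = 1263 cm^3 / 302 cm^3/s = 4.1821 s


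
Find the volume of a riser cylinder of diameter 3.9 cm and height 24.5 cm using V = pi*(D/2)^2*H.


Formula: V = pi * (D/2)^2 * H  (cylinder volume)
Radius = D/2 = 3.9/2 = 1.95 cm
V = pi * 1.95^2 * 24.5 = 292.6747 cm^3


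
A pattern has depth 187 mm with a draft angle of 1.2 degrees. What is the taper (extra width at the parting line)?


Formula: taper = depth * tan(draft_angle)
tan(1.2 deg) = 0.0209470
taper = 187 mm * 0.0209470 = 3.9171 mm

Final answer: 3.9171 mm


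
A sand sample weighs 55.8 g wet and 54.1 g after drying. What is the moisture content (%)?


Formula: MC = (W_wet - W_dry) / W_wet * 100
Water mass = 55.8 - 54.1 = 1.7 g
MC = 1.7 / 55.8 * 100 = 3.0466%

Answer: 3.0466%


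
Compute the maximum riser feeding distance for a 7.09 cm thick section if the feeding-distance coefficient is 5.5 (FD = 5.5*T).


Formula: FD = 5.5 * T  (riser feeding-distance rule)
FD = 5.5 * 7.09 cm = 38.9950 cm


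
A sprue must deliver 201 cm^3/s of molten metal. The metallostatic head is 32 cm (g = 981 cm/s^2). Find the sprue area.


Formula: v = sqrt(2*g*h), A = Q/v
Velocity: v = sqrt(2 * 981 * 32) = sqrt(62784) = 250.5674 cm/s
Sprue area: A = Q / v = 201 / 250.5674 = 0.8022 cm^2

Answer: 0.8022 cm^2


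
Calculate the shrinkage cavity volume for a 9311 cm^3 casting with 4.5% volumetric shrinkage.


Formula: V_shrink = V_casting * shrinkage_pct / 100
V_shrink = 9311 cm^3 * 4.5 / 100 = 418.9950 cm^3

Answer: 418.9950 cm^3


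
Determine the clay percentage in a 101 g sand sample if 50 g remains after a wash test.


Formula: Clay% = (W_total - W_washed) / W_total * 100
Clay mass = 101 - 50 = 51 g
Clay% = 51 / 101 * 100 = 50.4950%

50.4950%
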